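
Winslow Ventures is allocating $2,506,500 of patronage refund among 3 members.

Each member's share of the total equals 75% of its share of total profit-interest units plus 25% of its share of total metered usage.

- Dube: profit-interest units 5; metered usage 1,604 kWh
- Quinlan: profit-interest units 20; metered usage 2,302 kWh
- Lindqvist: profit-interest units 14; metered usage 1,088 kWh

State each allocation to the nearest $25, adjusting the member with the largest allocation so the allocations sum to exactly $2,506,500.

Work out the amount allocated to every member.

Dube: $442,275 · Quinlan: $1,252,875 · Lindqvist: $811,350

Totals — profit-interest units 39, metered usage 4,994.
Combined weights (75% profit-interest units + 25% metered usage): Dube 0.1765; Quinlan 0.4999; Lindqvist 0.3237.
Raw shares: Dube 442,272.43; Quinlan 1,252,883.23; Lindqvist 811,344.34.
Rounded to nearest $25: Dube $442,275; Quinlan $1,252,875; Lindqvist $811,350. Sum = $2,506,500.
Rounded total matches; no reconciliation needed.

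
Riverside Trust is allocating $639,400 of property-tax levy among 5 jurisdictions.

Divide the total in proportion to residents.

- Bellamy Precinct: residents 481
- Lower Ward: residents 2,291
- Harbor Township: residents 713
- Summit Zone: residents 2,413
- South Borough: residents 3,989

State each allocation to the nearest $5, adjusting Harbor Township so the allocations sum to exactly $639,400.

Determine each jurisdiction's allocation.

Combined residents = 9,887.
Pro-rata amounts: Bellamy Precinct 481/9,887 × $639,400 = 31,106.65; Lower Ward 2,291/9,887 × $639,400 = 148,160.76; Harbor Township 713/9,887 × $639,400 = 46,110.27; Summit Zone 2,413/9,887 × $639,400 = 156,050.59; South Borough 3,989/9,887 × $639,400 = 257,971.74.
After rounding ($5): Bellamy Precinct $31,105; Lower Ward $148,160; Harbor Township $46,110; Summit Zone $156,050; South Borough $257,970. Sum = $639,395.
Difference $639,400 − $639,395 = +$5 applied to Harbor Township: Harbor Township becomes $46,115.

Bellamy Precinct: $31,105 · Lower Ward: $148,160 · Harbor Township: $46,115 · Summit Zone: $156,050 · South Borough: $257,970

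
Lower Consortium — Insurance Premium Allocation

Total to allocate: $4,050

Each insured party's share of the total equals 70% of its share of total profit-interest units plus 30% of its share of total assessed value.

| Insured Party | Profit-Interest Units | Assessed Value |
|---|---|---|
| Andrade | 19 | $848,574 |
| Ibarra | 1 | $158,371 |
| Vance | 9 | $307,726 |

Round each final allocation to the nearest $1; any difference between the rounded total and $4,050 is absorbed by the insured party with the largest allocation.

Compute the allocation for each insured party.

Totals — profit-interest units 29, assessed value 1,314,671.
Blended shares (70% profit-interest units + 30% assessed value): Andrade 0.6523; Ibarra 0.0603; Vance 0.2875.
Proportional shares: Andrade 2,641.65; Ibarra 244.12; Vance 1,164.22.
After rounding ($1): Andrade $2,642; Ibarra $244; Vance $1,164. Sum = $4,050.
Sum already equals the total — no adjustment.

Andrade: $2,642 · Ibarra: $244 · Vance: $1,164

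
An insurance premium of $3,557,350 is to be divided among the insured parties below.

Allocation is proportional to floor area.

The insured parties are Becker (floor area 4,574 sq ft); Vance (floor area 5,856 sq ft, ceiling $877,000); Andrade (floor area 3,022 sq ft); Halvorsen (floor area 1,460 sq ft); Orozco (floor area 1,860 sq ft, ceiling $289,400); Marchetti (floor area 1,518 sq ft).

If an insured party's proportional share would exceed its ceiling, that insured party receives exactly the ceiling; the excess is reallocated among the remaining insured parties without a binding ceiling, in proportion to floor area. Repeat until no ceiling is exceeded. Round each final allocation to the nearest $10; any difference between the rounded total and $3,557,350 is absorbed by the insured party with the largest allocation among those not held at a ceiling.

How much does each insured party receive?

Combined floor area = 18,290.
Unconstrained shares: Becker 889,629.25; Vance 1,138,974.39; Andrade 587,769.91; Halvorsen 283,965.61; Orozco 361,764.41; Marchetti 295,246.44.
Capped: Vance ($877,000), Orozco ($289,400); remaining pool $2,390,950 reallocated over remaining floor area 10,574.
Shares after redistribution: Becker 1,034,254.33 → $1,034,250; Andrade 683,322.39 → $683,320; Halvorsen 330,129.28 → $330,130; Marchetti 343,244.00 → $343,240.
Rounding difference +$10 applied to Becker → $1,034,260.

Becker: $1,034,260; Vance: $877,000; Andrade: $683,320; Halvorsen: $330,130; Orozco: $289,400; Marchetti: $343,240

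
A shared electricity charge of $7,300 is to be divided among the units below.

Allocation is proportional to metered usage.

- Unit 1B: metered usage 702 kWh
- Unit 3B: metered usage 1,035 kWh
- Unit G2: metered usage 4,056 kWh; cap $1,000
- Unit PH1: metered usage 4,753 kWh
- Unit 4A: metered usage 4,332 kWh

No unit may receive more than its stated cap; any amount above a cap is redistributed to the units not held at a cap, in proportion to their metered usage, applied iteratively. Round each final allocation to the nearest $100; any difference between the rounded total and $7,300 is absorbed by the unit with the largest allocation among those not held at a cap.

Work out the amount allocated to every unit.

Unit 1B: $400 · Unit 3B: $600 · Unit G2: $1,000 · Unit PH1: $2,800 · Unit 4A: $2,500

Metered usage total: 14,878.
Proportional shares (ignoring caps): Unit 1B 344.44; Unit 3B 507.83; Unit G2 1,990.11; Unit PH1 2,332.09; Unit 4A 2,125.53.
Capped: Unit G2 ($1,000); residual $6,300 reallocated over remaining metered usage 10,822.
Redistributed shares: Unit 1B 408.67 → $400; Unit 3B 602.52 → $600; Unit PH1 2,766.95 → $2,800; Unit 4A 2,521.86 → $2,500.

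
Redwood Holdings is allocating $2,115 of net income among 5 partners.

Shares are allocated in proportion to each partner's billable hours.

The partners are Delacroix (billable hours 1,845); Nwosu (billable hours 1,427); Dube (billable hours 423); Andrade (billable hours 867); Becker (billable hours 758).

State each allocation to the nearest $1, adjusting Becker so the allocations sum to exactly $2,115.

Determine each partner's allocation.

Delacroix: $733 | Nwosu: $567 | Dube: $168 | Andrade: $345 | Becker: $302

Sum of billable hours: 5,320.
Unrounded shares: Delacroix 1,845/5,320 × $2,115 = 733.49; Nwosu 1,427/5,320 × $2,115 = 567.31; Dube 423/5,320 × $2,115 = 168.17; Andrade 867/5,320 × $2,115 = 344.68; Becker 758/5,320 × $2,115 = 301.35.
Rounded to nearest $1: Delacroix $733; Nwosu $567; Dube $168; Andrade $345; Becker $301. Sum = $2,114.
Difference $2,115 − $2,114 = +$1 applied to Becker: Becker becomes $302.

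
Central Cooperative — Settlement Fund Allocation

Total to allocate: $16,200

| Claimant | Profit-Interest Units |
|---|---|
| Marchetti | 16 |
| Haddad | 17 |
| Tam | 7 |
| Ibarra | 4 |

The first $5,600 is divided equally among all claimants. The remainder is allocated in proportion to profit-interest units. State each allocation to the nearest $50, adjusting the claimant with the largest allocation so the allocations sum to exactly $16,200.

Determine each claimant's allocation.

$5,600 shared equally gives $1,400 per claimant.
Remainder $10,600 by profit-interest units (total 44): Marchetti 3,854.55 → $3,850; Haddad 4,095.45 → $4,100; Tam 1,686.36 → $1,700; Ibarra 963.64 → $950.
Totals: Marchetti $1,400 + $3,850 = $5,250; Haddad $1,400 + $4,100 = $5,500; Tam $1,400 + $1,700 = $3,100; Ibarra $1,400 + $950 = $2,350.

Marchetti: $5,250 | Haddad: $5,500 | Tam: $3,100 | Ibarra: $2,350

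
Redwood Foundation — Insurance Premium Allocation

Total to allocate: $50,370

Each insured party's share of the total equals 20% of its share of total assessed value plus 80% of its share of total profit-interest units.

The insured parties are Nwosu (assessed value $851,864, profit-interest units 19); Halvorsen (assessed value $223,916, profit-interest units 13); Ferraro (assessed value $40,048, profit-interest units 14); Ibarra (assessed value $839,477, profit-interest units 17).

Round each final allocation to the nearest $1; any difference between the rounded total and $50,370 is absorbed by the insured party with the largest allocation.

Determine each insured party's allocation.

Nwosu: $16,541 · Halvorsen: $9,469 · Ferraro: $9,161 · Ibarra: $15,199

Assessed value total 1,955,305; profit-interest units total 63.
Blended shares (20% assessed value + 80% profit-interest units): Nwosu 0.3284; Halvorsen 0.1880; Ferraro 0.1819; Ibarra 0.3017.
Proportional shares: Nwosu 16,541.68; Halvorsen 9,468.69; Ferraro 9,161.00; Ibarra 15,198.62.
Rounded to nearest $1: Nwosu $16,542; Halvorsen $9,469; Ferraro $9,161; Ibarra $15,199. Sum = $50,371.
Difference $50,370 − $50,371 = −$1 applied to largest allocation (Nwosu): Nwosu becomes $16,541.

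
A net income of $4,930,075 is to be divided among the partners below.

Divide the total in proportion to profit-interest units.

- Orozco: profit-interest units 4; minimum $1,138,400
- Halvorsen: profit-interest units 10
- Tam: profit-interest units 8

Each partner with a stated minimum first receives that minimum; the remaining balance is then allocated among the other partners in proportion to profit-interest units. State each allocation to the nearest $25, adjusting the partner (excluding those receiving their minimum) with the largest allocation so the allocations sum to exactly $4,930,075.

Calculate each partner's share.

Orozco: $1,138,400; Halvorsen: $2,106,475; Tam: $1,685,200

Guaranteed amounts: Orozco $1,138,400. Residual $3,791,675.
Residual split over remaining profit-interest units 18: Halvorsen 2,106,486.11 → $2,106,475; Tam 1,685,188.89 → $1,685,200.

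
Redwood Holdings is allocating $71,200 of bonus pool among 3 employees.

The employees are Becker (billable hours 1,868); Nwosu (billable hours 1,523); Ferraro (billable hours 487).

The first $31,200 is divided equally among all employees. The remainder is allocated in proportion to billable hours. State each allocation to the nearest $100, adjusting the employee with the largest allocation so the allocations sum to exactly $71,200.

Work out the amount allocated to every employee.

Becker: $29,700 | Nwosu: $26,100 | Ferraro: $15,400

First tranche $31,200 split equally: $10,400 each.
Remainder $40,000 by billable hours (total 3,878): Becker 19,267.66 → $19,300; Nwosu 15,709.13 → $15,700; Ferraro 5,023.21 → $5,000.
Totals: Becker $10,400 + $19,300 = $29,700; Nwosu $10,400 + $15,700 = $26,100; Ferraro $10,400 + $5,000 = $15,400.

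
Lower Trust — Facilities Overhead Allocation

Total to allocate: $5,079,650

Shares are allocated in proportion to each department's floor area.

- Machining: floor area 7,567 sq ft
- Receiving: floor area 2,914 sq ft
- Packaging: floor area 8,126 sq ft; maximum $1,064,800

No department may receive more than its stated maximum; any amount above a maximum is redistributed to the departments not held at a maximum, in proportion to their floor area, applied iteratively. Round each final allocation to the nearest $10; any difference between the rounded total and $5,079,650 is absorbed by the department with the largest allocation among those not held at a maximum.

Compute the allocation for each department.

Sum of floor area: 18,607.
Proportional shares (ignoring caps): Machining 2,065,766.19; Receiving 795,512.45; Packaging 2,218,371.36.
Held at cap: Packaging ($1,064,800); balance $4,014,850 reallocated over remaining floor area 10,481.
Remaining shares: Machining 2,898,613.68 → $2,898,610; Receiving 1,116,236.32 → $1,116,240.

Machining: $2,898,610 · Receiving: $1,116,240 · Packaging: $1,064,800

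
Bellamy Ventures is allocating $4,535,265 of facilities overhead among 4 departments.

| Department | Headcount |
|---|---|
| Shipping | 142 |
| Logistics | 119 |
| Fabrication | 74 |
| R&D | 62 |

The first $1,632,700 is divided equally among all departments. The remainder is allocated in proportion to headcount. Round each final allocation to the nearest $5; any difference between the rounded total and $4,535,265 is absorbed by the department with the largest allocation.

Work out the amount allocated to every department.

$1,632,700 shared equally gives $408,175 per department.
Remainder $2,902,565 by headcount (total 397): Shipping 1,038,197.05 → $1,038,195; Logistics 870,038.38 → $870,040; Fabrication 541,032.27 → $541,030; R&D 453,297.30 → $453,295.
Rounding difference +$5 on remainder applied to Shipping.
Totals: Shipping $408,175 + $1,038,200 = $1,446,375; Logistics $408,175 + $870,040 = $1,278,215; Fabrication $408,175 + $541,030 = $949,205; R&D $408,175 + $453,295 = $861,470.

Shipping: $1,446,375 · Logistics: $1,278,215 · Fabrication: $949,205 · R&D: $861,470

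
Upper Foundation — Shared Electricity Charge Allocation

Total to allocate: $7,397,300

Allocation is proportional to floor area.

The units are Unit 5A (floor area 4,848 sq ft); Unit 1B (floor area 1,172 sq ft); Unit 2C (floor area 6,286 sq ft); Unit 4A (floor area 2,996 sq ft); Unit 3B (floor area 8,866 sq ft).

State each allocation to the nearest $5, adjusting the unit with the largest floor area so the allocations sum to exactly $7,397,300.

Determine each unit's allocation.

Floor area total: 4,848 + 1,172 + 6,286 + 2,996 + 8,866 = 24,168.
Pro-rata amounts: Unit 5A 1,483,867.53; Unit 1B 358,723.75; Unit 2C 1,924,008.10; Unit 4A 917,010.54; Unit 3B 2,713,690.08.
After rounding ($5): Unit 5A $1,483,870; Unit 1B $358,725; Unit 2C $1,924,010; Unit 4A $917,010; Unit 3B $2,713,690. Sum = $7,397,305.
Difference $7,397,300 − $7,397,305 = −$5 applied to largest floor area (Unit 3B): Unit 3B becomes $2,713,685.

Unit 5A: $1,483,870 | Unit 1B: $358,725 | Unit 2C: $1,924,010 | Unit 4A: $917,010 | Unit 3B: $2,713,685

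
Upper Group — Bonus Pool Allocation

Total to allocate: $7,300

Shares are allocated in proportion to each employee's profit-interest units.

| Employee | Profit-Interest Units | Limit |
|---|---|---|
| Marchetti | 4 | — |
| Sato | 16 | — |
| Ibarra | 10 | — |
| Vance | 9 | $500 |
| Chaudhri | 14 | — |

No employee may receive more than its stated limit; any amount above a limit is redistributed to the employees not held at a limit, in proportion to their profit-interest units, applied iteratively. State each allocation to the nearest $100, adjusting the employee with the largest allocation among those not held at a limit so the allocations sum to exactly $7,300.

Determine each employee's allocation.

Combined profit-interest units = 53.
Pro-rata shares before constraints: Marchetti 550.94; Sato 2,203.77; Ibarra 1,377.36; Vance 1,239.62; Chaudhri 1,928.30.
Capped: Vance ($500); remaining pool $6,800 reallocated over remaining profit-interest units 44.
Redistributed shares: Marchetti 618.18 → $600; Sato 2,472.73 → $2,500; Ibarra 1,545.45 → $1,500; Chaudhri 2,163.64 → $2,200.

Marchetti: $600 | Sato: $2,500 | Ibarra: $1,500 | Vance: $500 | Chaudhri: $2,200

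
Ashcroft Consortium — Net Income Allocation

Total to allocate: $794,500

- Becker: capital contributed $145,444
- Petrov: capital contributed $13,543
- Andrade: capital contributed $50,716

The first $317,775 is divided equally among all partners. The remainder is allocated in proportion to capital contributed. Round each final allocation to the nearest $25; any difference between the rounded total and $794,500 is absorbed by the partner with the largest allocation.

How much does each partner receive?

Becker: $436,550 | Petrov: $136,725 | Andrade: $221,225

Equal tier: $317,775 ÷ 3 = $105,925 apiece.
Remainder $476,725 by capital contributed (total 209,703): Becker 330,642.82 → $330,650; Petrov 30,787.76 → $30,800; Andrade 115,294.42 → $115,300.
Rounding difference −$25 on remainder applied to Becker.
Totals: Becker $105,925 + $330,625 = $436,550; Petrov $105,925 + $30,800 = $136,725; Andrade $105,925 + $115,300 = $221,225.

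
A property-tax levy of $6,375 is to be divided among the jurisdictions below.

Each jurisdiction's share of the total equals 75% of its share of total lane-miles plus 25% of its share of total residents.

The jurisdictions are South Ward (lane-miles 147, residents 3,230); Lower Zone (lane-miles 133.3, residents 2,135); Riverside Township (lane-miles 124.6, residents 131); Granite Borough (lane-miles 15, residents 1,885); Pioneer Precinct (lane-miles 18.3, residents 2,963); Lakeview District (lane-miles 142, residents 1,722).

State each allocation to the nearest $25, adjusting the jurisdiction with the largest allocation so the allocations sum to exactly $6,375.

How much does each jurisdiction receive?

South Ward: $1,625 | Lower Zone: $1,375 | Riverside Township: $1,050 | Granite Borough: $375 | Pioneer Precinct: $550 | Lakeview District: $1,400

Totals — lane-miles 580.2, residents 12,066.
Blended shares (75% lane-miles + 25% residents): South Ward 0.2569; Lower Zone 0.2165; Riverside Township 0.1638; Granite Borough 0.0584; Pioneer Precinct 0.0850; Lakeview District 0.2192.
Proportional shares: South Ward 1,638.02; Lower Zone 1,380.49; Riverside Township 1,044.09; Granite Borough 372.59; Pioneer Precinct 542.18; Lakeview District 1,397.63.
Rounded to nearest $25: South Ward $1,650; Lower Zone $1,375; Riverside Township $1,050; Granite Borough $375; Pioneer Precinct $550; Lakeview District $1,400. Sum = $6,400.
Difference $6,375 − $6,400 = −$25 applied to largest allocation (South Ward): South Ward becomes $1,625.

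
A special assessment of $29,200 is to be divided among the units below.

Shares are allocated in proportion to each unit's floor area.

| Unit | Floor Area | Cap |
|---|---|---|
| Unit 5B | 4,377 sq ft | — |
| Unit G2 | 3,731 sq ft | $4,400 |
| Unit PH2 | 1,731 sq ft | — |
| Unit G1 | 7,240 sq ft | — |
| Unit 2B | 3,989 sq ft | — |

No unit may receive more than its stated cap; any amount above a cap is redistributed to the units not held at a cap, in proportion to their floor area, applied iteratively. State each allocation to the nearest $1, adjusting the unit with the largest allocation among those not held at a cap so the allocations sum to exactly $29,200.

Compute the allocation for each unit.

Floor area total: 21,068.
Unconstrained shares: Unit 5B 6,066.47; Unit G2 5,171.12; Unit PH2 2,399.15; Unit G1 10,034.55; Unit 2B 5,528.71.
Held at cap: Unit G2 ($4,400); remaining pool $24,800 reallocated over remaining floor area 17,337.
Redistributed shares: Unit 5B 6,261.15 → $6,261; Unit PH2 2,476.14 → $2,476; Unit G1 10,356.58 → $10,357; Unit 2B 5,706.13 → $5,706.

Unit 5B: $6,261 · Unit G2: $4,400 · Unit PH2: $2,476 · Unit G1: $10,357 · Unit 2B: $5,706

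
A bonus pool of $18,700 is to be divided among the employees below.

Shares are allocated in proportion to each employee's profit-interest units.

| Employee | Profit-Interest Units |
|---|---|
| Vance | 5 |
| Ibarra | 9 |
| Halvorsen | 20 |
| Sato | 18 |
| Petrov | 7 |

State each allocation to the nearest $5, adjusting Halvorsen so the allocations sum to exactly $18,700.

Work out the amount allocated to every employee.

Vance: $1,585 | Ibarra: $2,855 | Halvorsen: $6,335 | Sato: $5,705 | Petrov: $2,220

Sum of profit-interest units: 59.
Raw shares: Vance 5/59 × $18,700 = 1,584.75; Ibarra 9/59 × $18,700 = 2,852.54; Halvorsen 20/59 × $18,700 = 6,338.98; Sato 18/59 × $18,700 = 5,705.08; Petrov 7/59 × $18,700 = 2,218.64.
After rounding ($5): Vance $1,585; Ibarra $2,855; Halvorsen $6,340; Sato $5,705; Petrov $2,220. Sum = $18,705.
Difference $18,700 − $18,705 = −$5 applied to Halvorsen: Halvorsen becomes $6,335.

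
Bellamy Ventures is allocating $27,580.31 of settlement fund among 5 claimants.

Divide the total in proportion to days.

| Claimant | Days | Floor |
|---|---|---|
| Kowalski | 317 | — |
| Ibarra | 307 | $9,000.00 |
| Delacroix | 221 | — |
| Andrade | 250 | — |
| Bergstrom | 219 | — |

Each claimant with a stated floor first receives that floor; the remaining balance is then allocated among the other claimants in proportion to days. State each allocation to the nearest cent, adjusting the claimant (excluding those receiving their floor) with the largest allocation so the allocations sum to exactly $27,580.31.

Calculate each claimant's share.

Guaranteed amounts: Ibarra $9,000.00. Balance $18,580.31.
Balance split over remaining days 1,007: Kowalski 5,849.0152 → $5,849.02; Delacroix 4,077.7046 → $4,077.70; Andrade 4,612.7880 → $4,612.79; Bergstrom 4,040.8023 → $4,040.80.

Kowalski: $5,849.02; Ibarra: $9,000.00; Delacroix: $4,077.70; Andrade: $4,612.79; Bergstrom: $4,040.80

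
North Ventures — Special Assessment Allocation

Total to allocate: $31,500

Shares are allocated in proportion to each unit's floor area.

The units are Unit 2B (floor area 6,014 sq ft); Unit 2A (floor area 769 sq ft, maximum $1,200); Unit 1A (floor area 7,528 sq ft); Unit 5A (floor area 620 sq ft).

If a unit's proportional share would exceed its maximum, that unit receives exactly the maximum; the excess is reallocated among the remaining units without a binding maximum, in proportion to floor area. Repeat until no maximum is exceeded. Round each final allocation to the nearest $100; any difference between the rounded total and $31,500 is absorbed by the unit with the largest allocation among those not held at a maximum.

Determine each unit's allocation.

Total floor area = 14,931.
Pro-rata shares before constraints: Unit 2B 12,687.76; Unit 2A 1,622.36; Unit 1A 15,881.86; Unit 5A 1,308.02.
Cap binds for Unit 2A ($1,200); remaining pool $30,300 reallocated over remaining floor area 14,162.
Redistributed shares: Unit 2B 12,867.12 → $12,900; Unit 1A 16,106.37 → $16,100; Unit 5A 1,326.51 → $1,300.

Unit 2B: $12,900; Unit 2A: $1,200; Unit 1A: $16,100; Unit 5A: $1,300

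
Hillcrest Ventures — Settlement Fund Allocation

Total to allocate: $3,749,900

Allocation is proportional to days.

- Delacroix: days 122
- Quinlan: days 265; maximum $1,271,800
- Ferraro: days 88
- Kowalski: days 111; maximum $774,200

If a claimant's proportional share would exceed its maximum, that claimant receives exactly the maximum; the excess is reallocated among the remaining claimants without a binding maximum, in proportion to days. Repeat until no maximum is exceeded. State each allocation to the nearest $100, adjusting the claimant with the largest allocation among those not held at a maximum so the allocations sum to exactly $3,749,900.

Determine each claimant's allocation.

Days total: 586.
Unconstrained shares: Delacroix 780,695.90; Quinlan 1,695,773.89; Ferraro 563,124.91; Kowalski 710,305.29.
Capped: Quinlan ($1,271,800); balance $2,478,100 reallocated over remaining days 321.
Capped: Kowalski ($774,200); balance $1,703,900 reallocated over remaining days 210.
Redistributed shares: Delacroix 989,884.76 → $989,900; Ferraro 714,015.24 → $714,000.

Delacroix: $989,900 · Quinlan: $1,271,800 · Ferraro: $714,000 · Kowalski: $774,200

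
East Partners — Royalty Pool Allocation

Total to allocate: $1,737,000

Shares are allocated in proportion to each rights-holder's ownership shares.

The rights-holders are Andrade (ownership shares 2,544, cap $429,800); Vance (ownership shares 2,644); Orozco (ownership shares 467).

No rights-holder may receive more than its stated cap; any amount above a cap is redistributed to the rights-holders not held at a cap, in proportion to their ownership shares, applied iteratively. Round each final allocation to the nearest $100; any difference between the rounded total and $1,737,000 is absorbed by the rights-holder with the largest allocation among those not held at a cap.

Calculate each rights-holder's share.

Andrade: $429,800 | Vance: $1,111,000 | Orozco: $196,200

Ownership shares total: 5,655.
Pro-rata shares before constraints: Andrade 781,419.63; Vance 812,135.81; Orozco 143,444.56.
Cap binds for Andrade ($429,800); residual $1,307,200 reallocated over remaining ownership shares 3,111.
Remaining shares: Vance 1,110,972.93 → $1,111,000; Orozco 196,227.07 → $196,200.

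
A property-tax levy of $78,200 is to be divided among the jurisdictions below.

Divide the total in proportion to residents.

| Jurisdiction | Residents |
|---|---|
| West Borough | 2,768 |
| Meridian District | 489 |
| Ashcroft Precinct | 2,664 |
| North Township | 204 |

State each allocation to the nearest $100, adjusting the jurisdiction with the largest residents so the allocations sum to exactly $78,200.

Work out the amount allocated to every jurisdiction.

West Borough: $35,400 · Meridian District: $6,200 · Ashcroft Precinct: $34,000 · North Township: $2,600

Sum of residents: 6,125.
Pro-rata amounts: West Borough 2,768/6,125 × $78,200 = 35,340.02; Meridian District 489/6,125 × $78,200 = 6,243.23; Ashcroft Precinct 2,664/6,125 × $78,200 = 34,012.21; North Township 204/6,125 × $78,200 = 2,604.54.
After rounding ($100): West Borough $35,300; Meridian District $6,200; Ashcroft Precinct $34,000; North Township $2,600. Sum = $78,100.
Difference $78,200 − $78,100 = +$100 applied to largest residents (West Borough): West Borough becomes $35,400.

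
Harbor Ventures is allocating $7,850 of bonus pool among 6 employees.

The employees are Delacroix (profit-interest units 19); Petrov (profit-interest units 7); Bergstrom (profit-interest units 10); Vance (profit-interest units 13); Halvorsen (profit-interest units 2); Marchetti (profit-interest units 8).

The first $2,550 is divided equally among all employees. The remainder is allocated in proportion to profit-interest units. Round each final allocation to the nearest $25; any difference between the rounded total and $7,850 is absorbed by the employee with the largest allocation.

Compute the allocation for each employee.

$2,550 shared equally gives $425 per employee.
Remainder $5,300 by profit-interest units (total 59): Delacroix 1,706.78 → $1,700; Petrov 628.81 → $625; Bergstrom 898.31 → $900; Vance 1,167.80 → $1,175; Halvorsen 179.66 → $175; Marchetti 718.64 → $725.
Totals: Delacroix $425 + $1,700 = $2,125; Petrov $425 + $625 = $1,050; Bergstrom $425 + $900 = $1,325; Vance $425 + $1,175 = $1,600; Halvorsen $425 + $175 = $600; Marchetti $425 + $725 = $1,150.

Delacroix: $2,125 · Petrov: $1,050 · Bergstrom: $1,325 · Vance: $1,600 · Halvorsen: $600 · Marchetti: $1,150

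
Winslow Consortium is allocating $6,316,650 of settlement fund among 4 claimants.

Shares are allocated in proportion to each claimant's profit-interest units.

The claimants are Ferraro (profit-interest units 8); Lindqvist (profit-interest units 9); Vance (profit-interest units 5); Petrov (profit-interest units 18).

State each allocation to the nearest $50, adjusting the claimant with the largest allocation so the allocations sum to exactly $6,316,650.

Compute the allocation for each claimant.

Sum of profit-interest units: 40.
Pro-rata amounts: Ferraro 8/40 × $6,316,650 = 1,263,330.00; Lindqvist 9/40 × $6,316,650 = 1,421,246.25; Vance 5/40 × $6,316,650 = 789,581.25; Petrov 18/40 × $6,316,650 = 2,842,492.50.
At nearest $50: Ferraro $1,263,350; Lindqvist $1,421,250; Vance $789,600; Petrov $2,842,500. Sum = $6,316,700.
Difference $6,316,650 − $6,316,700 = −$50 applied to largest allocation (Petrov): Petrov becomes $2,842,450.

Ferraro: $1,263,350 · Lindqvist: $1,421,250 · Vance: $789,600 · Petrov: $2,842,450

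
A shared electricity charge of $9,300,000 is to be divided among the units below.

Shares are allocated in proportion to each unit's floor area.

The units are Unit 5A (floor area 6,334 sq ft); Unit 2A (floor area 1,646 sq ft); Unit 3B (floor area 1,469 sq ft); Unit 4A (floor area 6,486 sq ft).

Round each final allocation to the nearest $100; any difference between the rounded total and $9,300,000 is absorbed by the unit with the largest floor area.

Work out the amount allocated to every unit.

Unit 5A: $3,696,700 · Unit 2A: $960,600 · Unit 3B: $857,300 · Unit 4A: $3,785,400

Total floor area = 6,334 + 1,646 + 1,469 + 6,486 = 15,935.
Unrounded shares: Unit 5A 3,696,655.16; Unit 2A 960,640.10; Unit 3B 857,339.19; Unit 4A 3,785,365.55.
After rounding ($100): Unit 5A $3,696,700; Unit 2A $960,600; Unit 3B $857,300; Unit 4A $3,785,400. Sum = $9,300,000.
Rounded total matches; no reconciliation needed.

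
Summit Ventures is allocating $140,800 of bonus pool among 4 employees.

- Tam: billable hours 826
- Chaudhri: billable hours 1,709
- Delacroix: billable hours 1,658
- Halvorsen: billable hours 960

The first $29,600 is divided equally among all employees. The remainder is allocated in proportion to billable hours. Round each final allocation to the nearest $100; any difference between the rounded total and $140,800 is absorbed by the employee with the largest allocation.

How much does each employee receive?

Tam: $25,200 · Chaudhri: $44,300 · Delacroix: $43,200 · Halvorsen: $28,100

Equal tier: $29,600 ÷ 4 = $7,400 apiece.
Remainder $111,200 by billable hours (total 5,153): Tam 17,824.80 → $17,800; Chaudhri 36,879.64 → $36,900; Delacroix 35,779.08 → $35,800; Halvorsen 20,716.48 → $20,700.
Totals: Tam $7,400 + $17,800 = $25,200; Chaudhri $7,400 + $36,900 = $44,300; Delacroix $7,400 + $35,800 = $43,200; Halvorsen $7,400 + $20,700 = $28,100.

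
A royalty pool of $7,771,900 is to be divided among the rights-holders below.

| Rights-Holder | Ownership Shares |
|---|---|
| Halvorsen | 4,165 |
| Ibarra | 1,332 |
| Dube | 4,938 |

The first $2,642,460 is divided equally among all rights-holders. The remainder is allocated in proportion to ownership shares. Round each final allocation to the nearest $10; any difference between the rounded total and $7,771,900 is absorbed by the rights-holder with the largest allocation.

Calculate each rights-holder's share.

Equal tier: $2,642,460 ÷ 3 = $880,820 apiece.
Remainder $5,129,440 by ownership shares (total 10,435): Halvorsen 2,047,351.95 → $2,047,350; Ibarra 654,759.38 → $654,760; Dube 2,427,328.67 → $2,427,330.
Totals: Halvorsen $880,820 + $2,047,350 = $2,928,170; Ibarra $880,820 + $654,760 = $1,535,580; Dube $880,820 + $2,427,330 = $3,308,150.

Halvorsen: $2,928,170 | Ibarra: $1,535,580 | Dube: $3,308,150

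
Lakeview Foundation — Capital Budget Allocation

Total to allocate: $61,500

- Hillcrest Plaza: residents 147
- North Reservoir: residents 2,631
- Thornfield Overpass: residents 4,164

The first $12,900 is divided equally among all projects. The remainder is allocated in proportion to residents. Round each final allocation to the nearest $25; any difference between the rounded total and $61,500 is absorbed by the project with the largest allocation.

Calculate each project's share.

$12,900 shared equally gives $4,300 per project.
Remainder $48,600 by residents (total 6,942): Hillcrest Plaza 1,029.13 → $1,025; North Reservoir 18,419.27 → $18,425; Thornfield Overpass 29,151.60 → $29,150.
Totals: Hillcrest Plaza $4,300 + $1,025 = $5,325; North Reservoir $4,300 + $18,425 = $22,725; Thornfield Overpass $4,300 + $29,150 = $33,450.

Hillcrest Plaza: $5,325; North Reservoir: $22,725; Thornfield Overpass: $33,450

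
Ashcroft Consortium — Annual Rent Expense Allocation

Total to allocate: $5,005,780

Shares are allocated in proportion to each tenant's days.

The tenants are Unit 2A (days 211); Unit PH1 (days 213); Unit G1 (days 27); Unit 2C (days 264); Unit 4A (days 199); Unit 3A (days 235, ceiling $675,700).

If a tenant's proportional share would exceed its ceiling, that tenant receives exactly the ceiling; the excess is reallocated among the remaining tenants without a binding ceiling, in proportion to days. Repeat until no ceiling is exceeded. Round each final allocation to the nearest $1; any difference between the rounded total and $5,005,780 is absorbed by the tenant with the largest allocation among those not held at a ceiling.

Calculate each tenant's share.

Combined days = 1,149.
Proportional shares (ignoring caps): Unit 2A 919,251.16; Unit PH1 927,964.44; Unit G1 117,629.30; Unit 2C 1,150,153.11; Unit 4A 866,971.47; Unit 3A 1,023,810.53.
Capped: Unit 3A ($675,700); residual $4,330,080 reallocated over remaining days 914.
Remaining shares: Unit 2A 999,613.65 → $999,614; Unit PH1 1,009,088.67 → $1,009,089; Unit G1 127,912.65 → $127,913; Unit 2C 1,250,701.44 → $1,250,701; Unit 4A 942,763.59 → $942,764.
Rounding difference −$1 applied to Unit 2C → $1,250,700.

Unit 2A: $999,614 · Unit PH1: $1,009,089 · Unit G1: $127,913 · Unit 2C: $1,250,700 · Unit 4A: $942,764 · Unit 3A: $675,700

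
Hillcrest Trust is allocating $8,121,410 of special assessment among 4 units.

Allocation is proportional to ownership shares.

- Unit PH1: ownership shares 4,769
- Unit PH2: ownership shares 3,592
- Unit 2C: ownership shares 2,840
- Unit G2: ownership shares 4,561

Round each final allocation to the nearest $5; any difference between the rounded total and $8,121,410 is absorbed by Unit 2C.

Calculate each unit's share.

Unit PH1: $2,457,240 | Unit PH2: $1,850,785 | Unit 2C: $1,463,320 | Unit G2: $2,350,065

Sum of ownership shares: 15,762.
Proportional shares: Unit PH1 4,769/15,762 × $8,121,410 = 2,457,239.20; Unit PH2 3,592/15,762 × $8,121,410 = 1,850,787.00; Unit 2C 2,840/15,762 × $8,121,410 = 1,463,317.12; Unit G2 4,561/15,762 × $8,121,410 = 2,350,066.68.
After rounding ($5): Unit PH1 $2,457,240; Unit PH2 $1,850,785; Unit 2C $1,463,315; Unit G2 $2,350,065. Sum = $8,121,405.
Difference $8,121,410 − $8,121,405 = +$5 applied to Unit 2C: Unit 2C becomes $1,463,320.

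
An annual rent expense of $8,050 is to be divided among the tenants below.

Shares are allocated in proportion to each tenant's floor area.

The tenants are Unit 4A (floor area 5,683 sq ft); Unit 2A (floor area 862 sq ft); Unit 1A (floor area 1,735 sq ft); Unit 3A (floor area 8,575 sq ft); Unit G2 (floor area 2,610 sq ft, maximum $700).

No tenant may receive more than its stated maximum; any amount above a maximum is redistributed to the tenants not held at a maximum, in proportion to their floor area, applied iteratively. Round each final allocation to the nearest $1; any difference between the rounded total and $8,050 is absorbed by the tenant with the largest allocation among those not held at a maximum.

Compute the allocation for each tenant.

Combined floor area = 19,465.
Unconstrained shares: Unit 4A 2,350.28; Unit 2A 356.49; Unit 1A 717.53; Unit 3A 3,546.30; Unit G2 1,079.40.
Held at cap: Unit G2 ($700); balance $7,350 reallocated over remaining floor area 16,855.
Shares after redistribution: Unit 4A 2,478.20 → $2,478; Unit 2A 375.89 → $376; Unit 1A 756.59 → $757; Unit 3A 3,739.32 → $3,739.

Unit 4A: $2,478 | Unit 2A: $376 | Unit 1A: $757 | Unit 3A: $3,739 | Unit G2: $700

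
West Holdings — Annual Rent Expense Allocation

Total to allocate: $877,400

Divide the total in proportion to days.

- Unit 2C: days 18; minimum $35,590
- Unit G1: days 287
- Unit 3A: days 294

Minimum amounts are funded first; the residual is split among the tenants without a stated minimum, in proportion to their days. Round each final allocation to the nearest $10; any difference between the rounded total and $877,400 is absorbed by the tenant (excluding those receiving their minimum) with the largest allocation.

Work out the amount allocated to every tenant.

Unit 2C: $35,590 | Unit G1: $415,830 | Unit 3A: $425,980

Fund the minimums — Unit 2C $35,590. Residual $841,810.
Residual split over remaining days 581: Unit G1 415,833.86 → $415,830; Unit 3A 425,976.14 → $425,980.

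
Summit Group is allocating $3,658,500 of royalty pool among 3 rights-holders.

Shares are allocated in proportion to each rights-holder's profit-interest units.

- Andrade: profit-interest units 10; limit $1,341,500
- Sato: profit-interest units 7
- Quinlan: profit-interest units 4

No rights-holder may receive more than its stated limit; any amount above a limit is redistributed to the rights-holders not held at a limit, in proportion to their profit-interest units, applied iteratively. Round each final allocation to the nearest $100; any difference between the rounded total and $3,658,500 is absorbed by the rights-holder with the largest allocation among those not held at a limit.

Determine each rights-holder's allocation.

Sum of profit-interest units: 21.
Proportional shares (ignoring caps): Andrade 1,742,142.86; Sato 1,219,500.00; Quinlan 696,857.14.
Held at cap: Andrade ($1,341,500); balance $2,317,000 reallocated over remaining profit-interest units 11.
Remaining shares: Sato 1,474,454.55 → $1,474,500; Quinlan 842,545.45 → $842,500.

Andrade: $1,341,500; Sato: $1,474,500; Quinlan: $842,500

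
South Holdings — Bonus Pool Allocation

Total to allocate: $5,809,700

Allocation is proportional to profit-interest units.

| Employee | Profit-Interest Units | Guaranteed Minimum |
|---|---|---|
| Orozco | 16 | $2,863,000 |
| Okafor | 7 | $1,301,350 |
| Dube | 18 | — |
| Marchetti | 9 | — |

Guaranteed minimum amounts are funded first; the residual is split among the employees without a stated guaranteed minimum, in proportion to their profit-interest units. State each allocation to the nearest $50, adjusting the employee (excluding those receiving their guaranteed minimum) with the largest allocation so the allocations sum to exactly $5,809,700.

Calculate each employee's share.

Fund the minimums — Orozco $2,863,000; Okafor $1,301,350. Remaining pool $1,645,350.
Remaining pool split over remaining profit-interest units 27: Dube 1,096,900.00 → $1,096,900; Marchetti 548,450.00 → $548,450.

Orozco: $2,863,000; Okafor: $1,301,350; Dube: $1,096,900; Marchetti: $548,450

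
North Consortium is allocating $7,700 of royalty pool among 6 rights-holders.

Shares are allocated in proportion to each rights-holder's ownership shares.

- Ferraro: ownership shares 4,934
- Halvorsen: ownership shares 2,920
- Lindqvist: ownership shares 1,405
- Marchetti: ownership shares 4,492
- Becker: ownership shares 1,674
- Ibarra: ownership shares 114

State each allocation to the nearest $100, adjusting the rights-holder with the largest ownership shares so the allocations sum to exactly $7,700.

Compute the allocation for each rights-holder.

Total ownership shares = 15,539.
Raw shares: Ferraro 4,934/15,539 × $7,700 = 2,444.93; Halvorsen 2,920/15,539 × $7,700 = 1,446.94; Lindqvist 1,405/15,539 × $7,700 = 696.22; Marchetti 4,492/15,539 × $7,700 = 2,225.91; Becker 1,674/15,539 × $7,700 = 829.51; Ibarra 114/15,539 × $7,700 = 56.49.
Rounded to nearest $100: Ferraro $2,400; Halvorsen $1,400; Lindqvist $700; Marchetti $2,200; Becker $800; Ibarra $100. Sum = $7,600.
Difference $7,700 − $7,600 = +$100 applied to largest ownership shares (Ferraro): Ferraro becomes $2,500.

Ferraro: $2,500; Halvorsen: $1,400; Lindqvist: $700; Marchetti: $2,200; Becker: $800; Ibarra: $100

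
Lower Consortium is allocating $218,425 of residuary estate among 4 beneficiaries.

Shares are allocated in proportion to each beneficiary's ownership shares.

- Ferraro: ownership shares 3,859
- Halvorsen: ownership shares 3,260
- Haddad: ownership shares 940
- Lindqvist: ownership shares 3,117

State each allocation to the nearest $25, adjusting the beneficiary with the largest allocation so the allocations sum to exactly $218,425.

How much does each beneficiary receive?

Ferraro: $75,400 | Halvorsen: $63,725 | Haddad: $18,375 | Lindqvist: $60,925

Ownership shares total: 11,176.
Unrounded shares: Ferraro 3,859/11,176 × $218,425 = 75,420.73; Halvorsen 3,260/11,176 × $218,425 = 63,713.81; Haddad 940/11,176 × $218,425 = 18,371.47; Lindqvist 3,117/11,176 × $218,425 = 60,919.00.
At nearest $25: Ferraro $75,425; Halvorsen $63,725; Haddad $18,375; Lindqvist $60,925. Sum = $218,450.
Difference $218,425 − $218,450 = −$25 applied to largest allocation (Ferraro): Ferraro becomes $75,400.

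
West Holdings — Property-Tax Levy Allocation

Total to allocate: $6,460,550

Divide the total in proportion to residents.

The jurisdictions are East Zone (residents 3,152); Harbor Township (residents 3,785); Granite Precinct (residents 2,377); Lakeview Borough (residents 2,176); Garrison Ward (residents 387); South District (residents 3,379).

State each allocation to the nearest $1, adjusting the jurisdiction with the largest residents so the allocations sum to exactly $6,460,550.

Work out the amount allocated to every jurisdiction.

East Zone: $1,334,796 | Harbor Township: $1,602,858 | Granite Precinct: $1,006,602 | Lakeview Borough: $921,484 | Garrison Ward: $163,885 | South District: $1,430,925

Combined residents = 15,256.
Pro-rata amounts: East Zone 3,152/15,256 × $6,460,550 = 1,334,796.38; Harbor Township 3,785/15,256 × $6,460,550 = 1,602,856.70; Granite Precinct 2,377/15,256 × $6,460,550 = 1,006,602.47; Lakeview Borough 2,176/15,256 × $6,460,550 = 921,483.80; Garrison Ward 387/15,256 × $6,460,550 = 163,885.22; South District 3,379/15,256 × $6,460,550 = 1,430,925.44.
At nearest $1: East Zone $1,334,796; Harbor Township $1,602,857; Granite Precinct $1,006,602; Lakeview Borough $921,484; Garrison Ward $163,885; South District $1,430,925. Sum = $6,460,549.
Difference $6,460,550 − $6,460,549 = +$1 applied to largest residents (Harbor Township): Harbor Township becomes $1,602,858.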